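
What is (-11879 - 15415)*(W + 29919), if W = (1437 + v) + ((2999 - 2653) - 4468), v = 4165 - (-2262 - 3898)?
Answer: -1025135346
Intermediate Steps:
v = 10325 (v = 4165 - 1*(-6160) = 4165 + 6160 = 10325)
W = 7640 (W = (1437 + 10325) + ((2999 - 2653) - 4468) = 11762 + (346 - 4468) = 11762 - 4122 = 7640)
(-11879 - 15415)*(W + 29919) = (-11879 - 15415)*(7640 + 29919) = -27294*37559 = -1025135346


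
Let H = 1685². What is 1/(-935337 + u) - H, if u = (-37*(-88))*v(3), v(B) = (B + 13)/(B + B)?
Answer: -7892940448678/2779963 ≈ -2.8392e+6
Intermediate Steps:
v(B) = (13 + B)/(2*B) (v(B) = (13 + B)/((2*B)) = (13 + B)*(1/(2*B)) = (13 + B)/(2*B))
u = 26048/3 (u = (-37*(-88))*((½)*(13 + 3)/3) = 3256*((½)*(⅓)*16) = 3256*(8/3) = 26048/3 ≈ 8682.7)
H = 2839225
1/(-935337 + u) - H = 1/(-935337 + 26048/3) - 1*2839225 = 1/(-2779963/3) - 2839225 = -3/2779963 - 2839225 = -7892940448678/2779963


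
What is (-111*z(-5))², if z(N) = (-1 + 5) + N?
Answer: 12321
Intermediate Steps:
z(N) = 4 + N
(-111*z(-5))² = (-111*(4 - 5))² = (-111*(-1))² = 111² = 12321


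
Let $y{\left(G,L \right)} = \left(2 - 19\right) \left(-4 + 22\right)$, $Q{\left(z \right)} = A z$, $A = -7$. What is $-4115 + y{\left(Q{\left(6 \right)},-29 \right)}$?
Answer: $-4421$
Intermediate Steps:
$Q{\left(z \right)} = - 7 z$
$y{\left(G,L \right)} = -306$ ($y{\left(G,L \right)} = \left(-17\right) 18 = -306$)
$-4115 + y{\left(Q{\left(6 \right)},-29 \right)} = -4115 - 306 = -4421$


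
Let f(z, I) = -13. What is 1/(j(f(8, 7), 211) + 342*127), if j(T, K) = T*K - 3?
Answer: 1/40688 ≈ 2.4577e-5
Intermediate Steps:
j(T, K) = -3 + K*T (j(T, K) = K*T - 3 = -3 + K*T)
1/(j(f(8, 7), 211) + 342*127) = 1/((-3 + 211*(-13)) + 342*127) = 1/((-3 - 2743) + 43434) = 1/(-2746 + 43434) = 1/40688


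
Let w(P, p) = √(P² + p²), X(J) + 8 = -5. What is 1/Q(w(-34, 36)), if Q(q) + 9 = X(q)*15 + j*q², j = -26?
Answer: -1/63956 ≈ -1.5636e-5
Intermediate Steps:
X(J) = -13 (X(J) = -8 - 5 = -13)
Q(q) = -204 - 26*q² (Q(q) = -9 + (-13*15 - 26*q²) = -9 + (-195 - 26*q²) = -204 - 26*q²)
1/Q(w(-34, 36)) = 1/(-204 - 26*(√((-34)² + 36²))²) = 1/(-204 - 26*(√(1156 + 1296))²) = 1/(-204 - 26*(√2452)²) = 1/(-204 - 26*(2*√613)²) = 1/(-204 - 26*2452) = 1/(-204 - 63752) = 1/(-63956) = -1/63956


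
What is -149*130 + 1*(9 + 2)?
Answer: -19359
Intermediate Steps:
-149*130 + 1*(9 + 2) = -19370 + 1*11 = -19370 + 11 = -19359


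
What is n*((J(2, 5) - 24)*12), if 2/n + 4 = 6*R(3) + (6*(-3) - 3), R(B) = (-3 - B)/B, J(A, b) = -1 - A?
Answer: 648/37 ≈ 17.514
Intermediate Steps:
R(B) = (-3 - B)/B
n = -2/37 (n = 2/(-4 + (6*((-3 - 1*3)/3) + (6*(-3) - 3))) = 2/(-4 + (6*((-3 - 3)/3) + (-18 - 3))) = 2/(-4 + (6*((⅓)*(-6)) - 21)) = 2/(-4 + (6*(-2) - 21)) = 2/(-4 + (-12 - 21)) = 2/(-4 - 33) = 2/(-37) = 2*(-1/37) = -2/37 ≈ -0.054054)
n*((J(2, 5) - 24)*12) = -2*((-1 - 1*2) - 24)*12/37 = -2*((-1 - 2) - 24)*12/37 = -2*(-3 - 24)*12/37 = -(-54)*12/37 = -2/37*(-324) = 648/37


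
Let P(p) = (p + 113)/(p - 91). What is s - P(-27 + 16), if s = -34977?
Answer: -34976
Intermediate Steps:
P(p) = (113 + p)/(-91 + p)
s - P(-27 + 16) = -34977 - (113 + (-27 + 16))/(-91 + (-27 + 16)) = -34977 - (113 - 11)/(-91 - 11) = -34977 - 102/(-102) = -34977 - (-1)*102/102 = -34977 - 1*(-1) = -34977 + 1 = -34976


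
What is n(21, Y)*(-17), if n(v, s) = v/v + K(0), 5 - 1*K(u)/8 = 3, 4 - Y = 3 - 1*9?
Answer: -289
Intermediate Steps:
Y = 10 (Y = 4 - (3 - 1*9) = 4 - (3 - 9) = 4 - 1*(-6) = 4 + 6 = 10)
K(u) = 16 (K(u) = 40 - 8*3 = 40 - 24 = 16)
n(v, s) = 17 (n(v, s) = v/v + 16 = 1 + 16 = 17)
n(21, Y)*(-17) = 17*(-17) = -289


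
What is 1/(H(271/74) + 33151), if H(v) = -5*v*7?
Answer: 74/2443689 ≈ 3.0282e-5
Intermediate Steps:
H(v) = -35*v
1/(H(271/74) + 33151) = 1/(-9485/74 + 33151) = 1/(2443689/74) = 74/2443689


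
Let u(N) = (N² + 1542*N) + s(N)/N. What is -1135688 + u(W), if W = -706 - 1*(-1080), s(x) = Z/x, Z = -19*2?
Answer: -29311295571/69938 ≈ -4.1910e+5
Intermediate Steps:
Z = -38
s(x) = -38/x
W = 374 (W = -706 + 1080 = 374)
u(N) = N² - 38/N² + 1542*N (u(N) = (N² + 1542*N) + (-38/N)/N = (N² + 1542*N) - 38/N² = N² - 38/N² + 1542*N)
-1135688 + u(W) = -1135688 + (-38 + 374³*(1542 + 374))/374² = -1135688 + (-38 + 52313624*1916)/139876 = -1135688 + (-38 + 100232903584)/139876 = -1135688 + (1/139876)*100232903546 = -1135688 + 50116451773/69938 = -29311295571/69938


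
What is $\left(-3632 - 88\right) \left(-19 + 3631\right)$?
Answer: $-13436640$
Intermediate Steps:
$\left(-3632 - 88\right) \left(-19 + 3631\right) = \left(-3720\right) 3612 = -13436640$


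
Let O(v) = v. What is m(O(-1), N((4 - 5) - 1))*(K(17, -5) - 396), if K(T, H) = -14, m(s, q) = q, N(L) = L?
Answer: 820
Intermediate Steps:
m(O(-1), N((4 - 5) - 1))*(K(17, -5) - 396) = ((4 - 5) - 1)*(-14 - 396) = (-1 - 1)*(-410) = -2*(-410) = 820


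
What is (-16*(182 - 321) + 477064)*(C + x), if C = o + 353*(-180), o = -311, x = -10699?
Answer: -35730920400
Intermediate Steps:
C = -63851 (C = -311 + 353*(-180) = -311 - 63540 = -63851)
(-16*(182 - 321) + 477064)*(C + x) = (-16*(182 - 321) + 477064)*(-63851 - 10699) = (-16*(-139) + 477064)*(-74550) = (2224 + 477064)*(-74550) = 479288*(-74550) = -35730920400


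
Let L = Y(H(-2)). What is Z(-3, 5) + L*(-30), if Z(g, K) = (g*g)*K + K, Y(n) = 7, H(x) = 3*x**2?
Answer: -160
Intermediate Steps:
Z(g, K) = K + K*g**2 (Z(g, K) = g**2*K + K = K*g**2 + K = K + K*g**2)
L = 7
Z(-3, 5) + L*(-30) = 5*(1 + (-3)**2) + 7*(-30) = 5*(1 + 9) - 210 = 5*10 - 210 = 50 - 210 = -160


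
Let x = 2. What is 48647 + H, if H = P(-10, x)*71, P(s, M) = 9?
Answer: 49286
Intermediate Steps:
H = 639 (H = 9*71 = 639)
48647 + H = 48647 + 639 = 49286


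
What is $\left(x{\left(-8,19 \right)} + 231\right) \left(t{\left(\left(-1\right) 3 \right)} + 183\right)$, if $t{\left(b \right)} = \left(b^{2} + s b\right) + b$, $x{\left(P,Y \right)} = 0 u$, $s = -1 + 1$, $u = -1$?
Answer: $43659$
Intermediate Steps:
$s = 0$
$x{\left(P,Y \right)} = 0$ ($x{\left(P,Y \right)} = 0 \left(-1\right) = 0$)
$t{\left(b \right)} = b + b^{2}$ ($t{\left(b \right)} = \left(b^{2} + 0 b\right) + b = \left(b^{2} + 0\right) + b = b^{2} + b = b + b^{2}$)
$\left(x{\left(-8,19 \right)} + 231\right) \left(t{\left(\left(-1\right) 3 \right)} + 183\right) = \left(0 + 231\right) \left(\left(-1\right) 3 \left(1 - 3\right) + 183\right) = 231 \left(- 3 \left(1 - 3\right) + 183\right) = 231 \left(\left(-3\right) \left(-2\right) + 183\right) = 231 \left(6 + 183\right) = 231 \cdot 189 = 43659$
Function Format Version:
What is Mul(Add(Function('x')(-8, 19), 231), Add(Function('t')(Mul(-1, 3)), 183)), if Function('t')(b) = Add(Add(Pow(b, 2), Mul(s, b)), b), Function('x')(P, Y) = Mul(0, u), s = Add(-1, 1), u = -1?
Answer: 43659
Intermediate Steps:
s = 0
Function('x')(P, Y) = 0 (Function('x')(P, Y) = Mul(0, -1) = 0)
Function('t')(b) = Add(b, Pow(b, 2)) (Function('t')(b) = Add(Add(Pow(b, 2), Mul(0, b)), b) = Add(Add(Pow(b, 2), 0), b) = Add(Pow(b, 2), b) = Add(b, Pow(b, 2)))
Mul(Add(Function('x')(-8, 19), 231), Add(Function('t')(Mul(-1, 3)), 183)) = Mul(Add(0, 231), Add(Mul(Mul(-1, 3), Add(1, Mul(-1, 3))), 183)) = Mul(231, Add(Mul(-3, Add(1, -3)), 183)) = Mul(231, Add(Mul(-3, -2), 183)) = Mul(231, Add(6, 183)) = Mul(231, 189) = 43659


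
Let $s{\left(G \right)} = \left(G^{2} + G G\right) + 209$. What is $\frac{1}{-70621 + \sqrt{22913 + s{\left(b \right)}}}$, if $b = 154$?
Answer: $- \frac{70621}{4987255087} - \frac{\sqrt{70554}}{4987255087} \approx -1.4214 \cdot 10^{-5}$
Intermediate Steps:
$s{\left(G \right)} = 209 + 2 G^{2}$ ($s{\left(G \right)} = \left(G^{2} + G^{2}\right) + 209 = 2 G^{2} + 209 = 209 + 2 G^{2}$)
$\frac{1}{-70621 + \sqrt{22913 + s{\left(b \right)}}} = \frac{1}{-70621 + \sqrt{22913 + \left(209 + 2 \cdot 154^{2}\right)}} = \frac{1}{-70621 + \sqrt{22913 + \left(209 + 2 \cdot 23716\right)}} = \frac{1}{-70621 + \sqrt{22913 + \left(209 + 47432\right)}} = \frac{1}{-70621 + \sqrt{22913 + 47641}} = \frac{1}{-70621 + \sqrt{70554}}$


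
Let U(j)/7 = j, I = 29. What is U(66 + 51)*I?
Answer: 23751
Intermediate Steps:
U(j) = 7*j
U(66 + 51)*I = (7*(66 + 51))*29 = (7*117)*29 = 819*29 = 23751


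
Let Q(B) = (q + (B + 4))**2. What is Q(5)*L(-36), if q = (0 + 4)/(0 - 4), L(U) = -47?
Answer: -3008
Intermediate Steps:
q = -1 (q = 4/(-4) = 4*(-1/4) = -1)
Q(B) = (3 + B)**2 (Q(B) = (-1 + (B + 4))**2 = (-1 + (4 + B))**2 = (3 + B)**2)
Q(5)*L(-36) = (3 + 5)**2*(-47) = 8**2*(-47) = 64*(-47) = -3008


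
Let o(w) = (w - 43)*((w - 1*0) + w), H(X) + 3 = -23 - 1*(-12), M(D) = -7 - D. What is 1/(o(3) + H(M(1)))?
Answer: -1/254 ≈ -0.0039370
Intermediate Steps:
H(X) = -14 (H(X) = -3 + (-23 - 1*(-12)) = -3 + (-23 + 12) = -3 - 11 = -14)
o(w) = 2*w*(-43 + w) (o(w) = (-43 + w)*((w + 0) + w) = (-43 + w)*(w + w) = (-43 + w)*(2*w) = 2*w*(-43 + w))
1/(o(3) + H(M(1))) = 1/(2*3*(-43 + 3) - 14) = 1/(2*3*(-40) - 14) = 1/(-240 - 14) = 1/(-254) = -1/254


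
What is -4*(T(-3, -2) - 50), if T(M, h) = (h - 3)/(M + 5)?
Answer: 210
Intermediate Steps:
T(M, h) = (-3 + h)/(5 + M)
-4*(T(-3, -2) - 50) = -4*((-3 - 2)/(5 - 3) - 50) = -4*(-5/2 - 50) = -4*(-105/2) = 210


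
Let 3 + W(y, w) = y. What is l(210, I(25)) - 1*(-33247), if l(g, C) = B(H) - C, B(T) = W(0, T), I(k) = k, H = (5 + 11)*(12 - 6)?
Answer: 33219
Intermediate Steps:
H = 96 (H = 16*6 = 96)
W(y, w) = -3 + y
B(T) = -3 (B(T) = -3 + 0 = -3)
l(g, C) = -3 - C
l(210, I(25)) - 1*(-33247) = (-3 - 1*25) - 1*(-33247) = (-3 - 25) + 33247 = -28 + 33247 = 33219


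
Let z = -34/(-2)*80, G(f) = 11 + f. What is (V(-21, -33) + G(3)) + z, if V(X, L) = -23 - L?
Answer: 1384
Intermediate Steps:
z = 1360 (z = -34*(-½)*80 = 17*80 = 1360)
(V(-21, -33) + G(3)) + z = ((-23 - 1*(-33)) + (11 + 3)) + 1360 = ((-23 + 33) + 14) + 1360 = (10 + 14) + 1360 = 24 + 1360 = 1384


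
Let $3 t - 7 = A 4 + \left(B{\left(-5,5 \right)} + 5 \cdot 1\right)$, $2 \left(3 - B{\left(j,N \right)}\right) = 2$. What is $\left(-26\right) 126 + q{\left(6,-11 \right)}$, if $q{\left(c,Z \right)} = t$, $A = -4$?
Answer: $- \frac{9830}{3} \approx -3276.7$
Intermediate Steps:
$B{\left(j,N \right)} = 2$ ($B{\left(j,N \right)} = 3 - 1 = 2$)
$t = - \frac{2}{3}$ ($t = \frac{7}{3} + \frac{\left(-4\right) 4 + \left(2 + 5 \cdot 1\right)}{3} = \frac{7}{3} + \frac{-16 + \left(2 + 5\right)}{3} = \frac{7}{3} + \frac{-16 + 7}{3} = \frac{7}{3} + \frac{1}{3} \left(-9\right) = \frac{7}{3} - 3 = - \frac{2}{3} \approx -0.66667$)
$q{\left(c,Z \right)} = - \frac{2}{3}$
$\left(-26\right) 126 + q{\left(6,-11 \right)} = \left(-26\right) 126 - \frac{2}{3} = -3276 - \frac{2}{3} = - \frac{9830}{3}$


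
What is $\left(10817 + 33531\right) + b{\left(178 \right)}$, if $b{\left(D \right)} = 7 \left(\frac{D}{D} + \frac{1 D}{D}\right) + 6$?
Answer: $44368$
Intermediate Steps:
$b{\left(D \right)} = 20$ ($b{\left(D \right)} = 7 \left(1 + \frac{D}{D}\right) + 6 = 7 \left(1 + 1\right) + 6 = 7 \cdot 2 + 6 = 14 + 6 = 20$)
$\left(10817 + 33531\right) + b{\left(178 \right)} = \left(10817 + 33531\right) + 20 = 44348 + 20 = 44368$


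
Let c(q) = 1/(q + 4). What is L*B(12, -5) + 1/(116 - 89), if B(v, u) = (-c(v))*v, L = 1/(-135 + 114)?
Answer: 55/756 ≈ 0.072751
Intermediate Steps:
L = -1/21 (L = 1/(-21) = -1/21 ≈ -0.047619)
c(q) = 1/(4 + q)
B(v, u) = -v/(4 + v) (B(v, u) = (-1/(4 + v))*v = -v/(4 + v))
L*B(12, -5) + 1/(116 - 89) = -(-1)*12/(21*(4 + 12)) + 1/(116 - 89) = -(-1)*12/(21*16) + 1/27 = -1/21*(-3/4) + 1/27 = 1/28 + 1/27 = 55/756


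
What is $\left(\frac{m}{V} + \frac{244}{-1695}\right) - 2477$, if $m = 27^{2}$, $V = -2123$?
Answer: $- \frac{8915201012}{3598485} \approx -2477.5$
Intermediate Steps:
$m = 729$
$\left(\frac{m}{V} + \frac{244}{-1695}\right) - 2477 = \left(\frac{729}{-2123} + \frac{244}{-1695}\right) - 2477 = \left(729 \left(- \frac{1}{2123}\right) + 244 \left(- \frac{1}{1695}\right)\right) - 2477 = \left(- \frac{729}{2123} - \frac{244}{1695}\right) - 2477 = - \frac{1753667}{3598485} - 2477 = - \frac{8915201012}{3598485}$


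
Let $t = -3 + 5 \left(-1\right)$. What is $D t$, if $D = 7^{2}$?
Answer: $-392$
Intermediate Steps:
$t = -8$ ($t = -3 - 5 = -8$)
$D = 49$
$D t = 49 \left(-8\right) = -392$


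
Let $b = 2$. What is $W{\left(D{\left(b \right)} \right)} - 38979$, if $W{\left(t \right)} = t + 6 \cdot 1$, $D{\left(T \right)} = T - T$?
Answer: $-38973$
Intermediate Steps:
$D{\left(T \right)} = 0$
$W{\left(t \right)} = 6 + t$ ($W{\left(t \right)} = t + 6 = 6 + t$)
$W{\left(D{\left(b \right)} \right)} - 38979 = \left(6 + 0\right) - 38979 = 6 - 38979 = -38973$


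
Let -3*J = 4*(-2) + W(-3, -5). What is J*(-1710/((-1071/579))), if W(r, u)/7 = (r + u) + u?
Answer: 3630330/119 ≈ 30507.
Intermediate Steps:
W(r, u) = 7*r + 14*u (W(r, u) = 7*((r + u) + u) = 7*(r + 2*u) = 7*r + 14*u)
J = 33 (J = -(4*(-2) + (7*(-3) + 14*(-5)))/3 = -(-8 + (-21 - 70))/3 = -(-8 - 91)/3 = -⅓*(-99) = 33)
J*(-1710/((-1071/579))) = 33*(-1710/((-1071/579))) = 33*(-1710/((-1071*1/579))) = 33*(-1710/(-357/193)) = 33*(-1710*(-193/357)) = 33*(110010/119) = 3630330/119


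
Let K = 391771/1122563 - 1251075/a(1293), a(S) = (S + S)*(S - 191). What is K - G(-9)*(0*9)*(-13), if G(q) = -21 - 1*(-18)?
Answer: -95984159671/1066349535212 ≈ -0.090012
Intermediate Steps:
G(q) = -3 (G(q) = -21 + 18 = -3)
a(S) = 2*S*(-191 + S) (a(S) = (2*S)*(-191 + S) = 2*S*(-191 + S))
K = -95984159671/1066349535212 (K = 391771/1122563 - 1251075*1/(2586*(-191 + 1293)) = 391771*(1/1122563) - 1251075/(2*1293*1102) = 391771/1122563 - 1251075/2849772 = 391771/1122563 - 1251075*1/2849772 = 391771/1122563 - 417025/949924 = -95984159671/1066349535212 ≈ -0.090012)
K - G(-9)*(0*9)*(-13) = -95984159671/1066349535212 - (-3)*(0*9)*(-13) = -95984159671/1066349535212 - (-3)*0*(-13) = -95984159671/1066349535212 - (-3)*0 = -95984159671/1066349535212 - 1*0 = -95984159671/1066349535212 + 0 = -95984159671/1066349535212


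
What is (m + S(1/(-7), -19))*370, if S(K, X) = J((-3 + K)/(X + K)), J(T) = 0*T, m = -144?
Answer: -53280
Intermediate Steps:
J(T) = 0
S(K, X) = 0
(m + S(1/(-7), -19))*370 = (-144 + 0)*370 = -144*370 = -53280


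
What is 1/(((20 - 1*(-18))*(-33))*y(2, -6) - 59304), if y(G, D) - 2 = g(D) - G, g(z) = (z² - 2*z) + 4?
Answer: -1/124512 ≈ -8.0313e-6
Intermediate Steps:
g(z) = 4 + z² - 2*z
y(G, D) = 6 + D² - G - 2*D (y(G, D) = 2 + ((4 + D² - 2*D) - G) = 2 + (4 + D² - G - 2*D) = 6 + D² - G - 2*D)
1/(((20 - 1*(-18))*(-33))*y(2, -6) - 59304) = 1/(((20 - 1*(-18))*(-33))*(6 + (-6)² - 1*2 - 2*(-6)) - 59304) = 1/(((20 + 18)*(-33))*(6 + 36 - 2 + 12) - 59304) = 1/((38*(-33))*52 - 59304) = 1/(-1254*52 - 59304) = 1/(-65208 - 59304) = 1/(-124512) = -1/124512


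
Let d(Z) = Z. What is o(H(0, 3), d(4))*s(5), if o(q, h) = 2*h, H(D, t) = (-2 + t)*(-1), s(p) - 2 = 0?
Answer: 16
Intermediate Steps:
s(p) = 2 (s(p) = 2 + 0 = 2)
H(D, t) = 2 - t
o(H(0, 3), d(4))*s(5) = (2*4)*2 = 8*2 = 16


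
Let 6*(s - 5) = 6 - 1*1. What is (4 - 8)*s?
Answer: -70/3 ≈ -23.333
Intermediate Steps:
s = 35/6 (s = 5 + (6 - 1*1)/6 = 5 + (6 - 1)/6 = 5 + (⅙)*5 = 5 + ⅚ = 35/6 ≈ 5.8333)
(4 - 8)*s = (4 - 8)*(35/6) = -4*35/6 = -70/3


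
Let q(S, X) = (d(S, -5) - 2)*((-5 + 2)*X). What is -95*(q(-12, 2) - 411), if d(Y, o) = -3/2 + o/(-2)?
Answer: 38475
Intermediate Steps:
d(Y, o) = -3/2 - o/2 (d(Y, o) = -3*½ + o*(-½) = -3/2 - o/2)
q(S, X) = 3*X (q(S, X) = ((-3/2 - ½*(-5)) - 2)*((-5 + 2)*X) = ((-3/2 + 5/2) - 2)*(-3*X) = (1 - 2)*(-3*X) = -(-3)*X = 3*X)
-95*(q(-12, 2) - 411) = -95*(3*2 - 411) = -95*(6 - 411) = -95*(-405) = 38475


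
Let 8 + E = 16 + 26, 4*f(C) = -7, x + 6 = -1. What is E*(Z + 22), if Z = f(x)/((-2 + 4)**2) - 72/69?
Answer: 128367/184 ≈ 697.65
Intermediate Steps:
x = -7 (x = -6 - 1 = -7)
f(C) = -7/4 (f(C) = (1/4)*(-7) = -7/4)
Z = -545/368 (Z = -7/(4*(-2 + 4)**2) - 72/69 = -7/(4*(2**2)) - 72*1/69 = -7/4/4 - 24/23 = -7/4*1/4 - 24/23 = -7/16 - 24/23 = -545/368 ≈ -1.4810)
E = 34 (E = -8 + (16 + 26) = -8 + 42 = 34)
E*(Z + 22) = 34*(-545/368 + 22) = 34*(7551/368) = 128367/184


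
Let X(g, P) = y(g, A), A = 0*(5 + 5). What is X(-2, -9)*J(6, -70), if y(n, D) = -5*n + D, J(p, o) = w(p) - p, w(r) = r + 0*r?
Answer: 0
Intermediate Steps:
w(r) = r (w(r) = r + 0 = r)
J(p, o) = 0 (J(p, o) = p - p = 0)
A = 0 (A = 0*10 = 0)
y(n, D) = D - 5*n
X(g, P) = -5*g (X(g, P) = 0 - 5*g = -5*g)
X(-2, -9)*J(6, -70) = -5*(-2)*0 = 10*0 = 0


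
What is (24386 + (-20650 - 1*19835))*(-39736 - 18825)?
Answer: 942773539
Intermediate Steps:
(24386 + (-20650 - 1*19835))*(-39736 - 18825) = (24386 + (-20650 - 19835))*(-58561) = (24386 - 40485)*(-58561) = -16099*(-58561) = 942773539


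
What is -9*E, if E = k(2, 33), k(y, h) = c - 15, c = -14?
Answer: 261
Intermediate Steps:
k(y, h) = -29 (k(y, h) = -14 - 15 = -29)
E = -29
-9*E = -9*(-29) = 261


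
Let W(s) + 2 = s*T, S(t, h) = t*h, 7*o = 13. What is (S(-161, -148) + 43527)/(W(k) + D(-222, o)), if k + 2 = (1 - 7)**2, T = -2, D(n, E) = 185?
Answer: 13471/23 ≈ 585.70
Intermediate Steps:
o = 13/7 (o = (1/7)*13 = 13/7 ≈ 1.8571)
S(t, h) = h*t
k = 34 (k = -2 + (1 - 7)**2 = -2 + (-6)**2 = -2 + 36 = 34)
W(s) = -2 - 2*s (W(s) = -2 + s*(-2) = -2 - 2*s)
(S(-161, -148) + 43527)/(W(k) + D(-222, o)) = (-148*(-161) + 43527)/((-2 - 2*34) + 185) = (23828 + 43527)/((-2 - 68) + 185) = 67355/(-70 + 185) = 67355/115 = 67355*(1/115) = 13471/23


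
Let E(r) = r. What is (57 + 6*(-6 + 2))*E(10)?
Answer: 330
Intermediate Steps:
(57 + 6*(-6 + 2))*E(10) = (57 + 6*(-6 + 2))*10 = (57 + 6*(-4))*10 = (57 - 24)*10 = 33*10 = 330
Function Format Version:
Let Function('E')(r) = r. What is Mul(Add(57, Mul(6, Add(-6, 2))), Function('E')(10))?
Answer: 330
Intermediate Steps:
Mul(Add(57, Mul(6, Add(-6, 2))), Function('E')(10)) = Mul(Add(57, Mul(6, Add(-6, 2))), 10) = Mul(Add(57, Mul(6, -4)), 10) = Mul(Add(57, -24), 10) = Mul(33, 10) = 330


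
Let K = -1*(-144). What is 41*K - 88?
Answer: 5816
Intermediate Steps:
K = 144
41*K - 88 = 41*144 - 88 = 5904 - 88 = 5816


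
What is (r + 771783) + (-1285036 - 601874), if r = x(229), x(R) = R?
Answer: -1114898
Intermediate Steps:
r = 229
(r + 771783) + (-1285036 - 601874) = (229 + 771783) + (-1285036 - 601874) = 772012 - 1886910 = -1114898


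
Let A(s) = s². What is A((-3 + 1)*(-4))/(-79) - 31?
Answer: -2513/79 ≈ -31.810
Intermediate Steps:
A((-3 + 1)*(-4))/(-79) - 31 = ((-3 + 1)*(-4))²/(-79) - 31 = (-2*(-4))²*(-1/79) - 31 = 8²*(-1/79) - 31 = 64*(-1/79) - 31 = -64/79 - 31 = -2513/79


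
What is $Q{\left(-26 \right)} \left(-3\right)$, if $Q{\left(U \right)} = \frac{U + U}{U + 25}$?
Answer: $-156$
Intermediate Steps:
$Q{\left(U \right)} = \frac{2 U}{25 + U}$
$Q{\left(-26 \right)} \left(-3\right) = 2 \left(-26\right) \frac{1}{25 - 26} \left(-3\right) = 2 \left(-26\right) \frac{1}{-1} \left(-3\right) = 2 \left(-26\right) \left(-1\right) \left(-3\right) = 52 \left(-3\right) = -156$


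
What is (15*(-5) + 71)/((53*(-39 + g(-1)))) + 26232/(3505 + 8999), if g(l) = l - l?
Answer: 2261315/1076907 ≈ 2.0998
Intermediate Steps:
g(l) = 0
(15*(-5) + 71)/((53*(-39 + g(-1)))) + 26232/(3505 + 8999) = (15*(-5) + 71)/((53*(-39 + 0))) + 26232/(3505 + 8999) = (-75 + 71)/((53*(-39))) + 26232/12504 = -4/(-2067) + 26232*(1/12504) = -4*(-1/2067) + 1093/521 = 4/2067 + 1093/521 = 2261315/1076907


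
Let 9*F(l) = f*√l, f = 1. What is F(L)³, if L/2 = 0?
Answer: 0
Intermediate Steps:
L = 0 (L = 2*0 = 0)
F(l) = √l/9 (F(l) = (1*√l)/9 = √l/9)
F(L)³ = (√0/9)³ = ((⅑)*0)³ = 0³ = 0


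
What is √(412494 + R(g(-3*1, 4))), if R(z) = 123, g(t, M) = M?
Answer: √412617 ≈ 642.35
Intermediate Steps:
√(412494 + R(g(-3*1, 4))) = √(412494 + 123) = √412617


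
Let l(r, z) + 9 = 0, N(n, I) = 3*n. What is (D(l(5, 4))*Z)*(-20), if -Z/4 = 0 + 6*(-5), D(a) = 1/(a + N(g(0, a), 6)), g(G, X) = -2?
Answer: 160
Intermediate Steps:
l(r, z) = -9 (l(r, z) = -9 + 0 = -9)
D(a) = 1/(-6 + a) (D(a) = 1/(a + 3*(-2)) = 1/(a - 6) = 1/(-6 + a))
Z = 120 (Z = -4*(0 + 6*(-5)) = -4*(0 - 30) = -4*(-30) = 120)
(D(l(5, 4))*Z)*(-20) = (120/(-6 - 9))*(-20) = (120/(-15))*(-20) = -1/15*120*(-20) = -8*(-20) = 160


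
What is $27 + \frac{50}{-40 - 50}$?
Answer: $\frac{238}{9} \approx 26.444$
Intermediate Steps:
$27 + \frac{50}{-40 - 50} = 27 + \frac{50}{-90} = 27 + 50 \left(- \frac{1}{90}\right) = 27 - \frac{5}{9} = \frac{238}{9}$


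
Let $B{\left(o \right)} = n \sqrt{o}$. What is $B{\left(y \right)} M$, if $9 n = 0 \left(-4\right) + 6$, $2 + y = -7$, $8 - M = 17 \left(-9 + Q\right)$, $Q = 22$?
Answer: $- 426 i \approx - 426.0 i$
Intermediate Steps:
$M = -213$ ($M = 8 - 17 \left(-9 + 22\right) = 8 - 17 \cdot 13 = 8 - 221 = -213$)
$y = -9$ ($y = -2 - 7 = -9$)
$n = \frac{2}{3}$ ($n = \frac{0 \left(-4\right) + 6}{9} = \frac{0 + 6}{9} = \frac{1}{9} \cdot 6 = \frac{2}{3} \approx 0.66667$)
$B{\left(o \right)} = \frac{2 \sqrt{o}}{3}$
$B{\left(y \right)} M = \frac{2 \sqrt{-9}}{3} \left(-213\right) = \frac{2 \cdot 3 i}{3} \left(-213\right) = 2 i \left(-213\right) = - 426 i$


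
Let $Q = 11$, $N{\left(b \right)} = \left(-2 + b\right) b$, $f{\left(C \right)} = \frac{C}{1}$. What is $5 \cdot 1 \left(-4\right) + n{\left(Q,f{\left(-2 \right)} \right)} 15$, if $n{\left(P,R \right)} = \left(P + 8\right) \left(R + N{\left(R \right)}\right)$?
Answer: $1690$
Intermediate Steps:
$f{\left(C \right)} = C$ ($f{\left(C \right)} = C 1 = C$)
$N{\left(b \right)} = b \left(-2 + b\right)$
$n{\left(P,R \right)} = \left(8 + P\right) \left(R + R \left(-2 + R\right)\right)$ ($n{\left(P,R \right)} = \left(P + 8\right) \left(R + R \left(-2 + R\right)\right) = \left(8 + P\right) \left(R + R \left(-2 + R\right)\right)$)
$5 \cdot 1 \left(-4\right) + n{\left(Q,f{\left(-2 \right)} \right)} 15 = 5 \cdot 1 \left(-4\right) + - 2 \left(-8 - 11 + 8 \left(-2\right) + 11 \left(-2\right)\right) 15 = 5 \left(-4\right) + - 2 \left(-8 - 11 - 16 - 22\right) 15 = -20 + \left(-2\right) \left(-57\right) 15 = -20 + 114 \cdot 15 = -20 + 1710 = 1690$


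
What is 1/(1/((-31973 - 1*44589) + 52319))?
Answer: -24243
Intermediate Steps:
1/(1/((-31973 - 1*44589) + 52319)) = 1/(1/((-31973 - 44589) + 52319)) = 1/(1/(-76562 + 52319)) = 1/(1/(-24243)) = 1/(-1/24243) = -24243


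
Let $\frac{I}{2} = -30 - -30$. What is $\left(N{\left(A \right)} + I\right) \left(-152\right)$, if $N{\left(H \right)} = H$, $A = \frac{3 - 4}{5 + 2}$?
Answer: $\frac{152}{7} \approx 21.714$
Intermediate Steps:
$I = 0$ ($I = 2 \left(-30 - -30\right) = 2 \left(-30 + 30\right) = 2 \cdot 0 = 0$)
$A = - \frac{1}{7} \approx -0.14286$
$\left(N{\left(A \right)} + I\right) \left(-152\right) = \left(- \frac{1}{7} + 0\right) \left(-152\right) = \left(- \frac{1}{7}\right) \left(-152\right) = \frac{152}{7}$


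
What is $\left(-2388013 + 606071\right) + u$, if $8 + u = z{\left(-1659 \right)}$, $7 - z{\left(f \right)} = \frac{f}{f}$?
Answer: $-1781944$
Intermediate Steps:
$z{\left(f \right)} = 6$ ($z{\left(f \right)} = 7 - \frac{f}{f} = 7 - 1 = 6$)
$u = -2$ ($u = -8 + 6 = -2$)
$\left(-2388013 + 606071\right) + u = \left(-2388013 + 606071\right) - 2 = -1781942 - 2 = -1781944$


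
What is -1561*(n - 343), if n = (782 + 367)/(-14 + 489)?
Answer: 252532336/475 ≈ 5.3165e+5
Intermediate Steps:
n = 1149/475 ≈ 2.4189
-1561*(n - 343) = -1561*(1149/475 - 343) = -1561*(-161776/475) = 252532336/475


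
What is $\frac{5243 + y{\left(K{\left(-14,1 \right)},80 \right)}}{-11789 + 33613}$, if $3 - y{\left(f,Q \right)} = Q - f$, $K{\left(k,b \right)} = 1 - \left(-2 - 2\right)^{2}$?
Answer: $\frac{5151}{21824} \approx 0.23602$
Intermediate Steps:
$K{\left(k,b \right)} = -15$ ($K{\left(k,b \right)} = 1 - \left(-4\right)^{2} = 1 - 16 = -15$)
$y{\left(f,Q \right)} = 3 + f - Q$ ($y{\left(f,Q \right)} = 3 - \left(Q - f\right) = 3 + f - Q$)
$\frac{5243 + y{\left(K{\left(-14,1 \right)},80 \right)}}{-11789 + 33613} = \frac{5243 - 92}{-11789 + 33613} = \frac{5243 - 92}{21824} = \left(5243 - 92\right) \frac{1}{21824} = 5151 \cdot \frac{1}{21824} = \frac{5151}{21824}$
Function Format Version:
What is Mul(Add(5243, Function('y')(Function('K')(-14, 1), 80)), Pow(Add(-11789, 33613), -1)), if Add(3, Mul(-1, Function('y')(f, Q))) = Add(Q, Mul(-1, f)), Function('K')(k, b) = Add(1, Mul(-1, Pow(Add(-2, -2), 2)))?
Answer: Rational(5151, 21824) ≈ 0.23602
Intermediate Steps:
Function('K')(k, b) = -15 (Function('K')(k, b) = Add(1, Mul(-1, Pow(-4, 2))) = Add(1, Mul(-1, 16)) = Add(1, -16) = -15)
Function('y')(f, Q) = Add(3, f, Mul(-1, Q)) (Function('y')(f, Q) = Add(3, Mul(-1, Add(Q, Mul(-1, f)))) = Add(3, Add(f, Mul(-1, Q))) = Add(3, f, Mul(-1, Q)))
Mul(Add(5243, Function('y')(Function('K')(-14, 1), 80)), Pow(Add(-11789, 33613), -1)) = Mul(Add(5243, Add(3, -15, Mul(-1, 80))), Pow(Add(-11789, 33613), -1)) = Mul(Add(5243, Add(3, -15, -80)), Pow(21824, -1)) = Mul(Add(5243, -92), Rational(1, 21824)) = Mul(5151, Rational(1, 21824)) = Rational(5151, 21824)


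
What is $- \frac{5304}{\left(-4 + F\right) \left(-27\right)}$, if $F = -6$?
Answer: $- \frac{884}{45} \approx -19.644$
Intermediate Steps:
$- \frac{5304}{\left(-4 + F\right) \left(-27\right)} = - \frac{5304}{\left(-4 - 6\right) \left(-27\right)} = - \frac{5304}{\left(-10\right) \left(-27\right)} = - \frac{5304}{270} = \left(-5304\right) \frac{1}{270} = - \frac{884}{45}$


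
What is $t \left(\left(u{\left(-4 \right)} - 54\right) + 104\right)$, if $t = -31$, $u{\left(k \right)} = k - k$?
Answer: $-1550$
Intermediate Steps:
$u{\left(k \right)} = 0$
$t \left(\left(u{\left(-4 \right)} - 54\right) + 104\right) = - 31 \left(\left(0 - 54\right) + 104\right) = - 31 \left(-54 + 104\right) = \left(-31\right) 50 = -1550$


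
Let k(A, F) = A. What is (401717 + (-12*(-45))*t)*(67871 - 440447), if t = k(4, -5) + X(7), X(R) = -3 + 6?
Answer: -151078450272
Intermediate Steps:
X(R) = 3
t = 7 (t = 4 + 3 = 7)
(401717 + (-12*(-45))*t)*(67871 - 440447) = (401717 - 12*(-45)*7)*(67871 - 440447) = (401717 + 540*7)*(-372576) = (401717 + 3780)*(-372576) = 405497*(-372576) = -151078450272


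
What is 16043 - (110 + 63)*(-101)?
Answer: 33516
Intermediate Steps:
16043 - (110 + 63)*(-101) = 16043 - 173*(-101) = 16043 - 1*(-17473) = 16043 + 17473 = 33516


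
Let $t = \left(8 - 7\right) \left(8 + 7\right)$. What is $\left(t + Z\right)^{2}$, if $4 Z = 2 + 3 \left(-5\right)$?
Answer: $\frac{2209}{16} \approx 138.06$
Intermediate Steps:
$Z = - \frac{13}{4}$ ($Z = \frac{2 + 3 \left(-5\right)}{4} = \frac{2 - 15}{4} = \frac{1}{4} \left(-13\right) = - \frac{13}{4} \approx -3.25$)
$t = 15$ ($t = 1 \cdot 15 = 15$)
$\left(t + Z\right)^{2} = \left(15 - \frac{13}{4}\right)^{2} = \left(\frac{47}{4}\right)^{2} = \frac{2209}{16}$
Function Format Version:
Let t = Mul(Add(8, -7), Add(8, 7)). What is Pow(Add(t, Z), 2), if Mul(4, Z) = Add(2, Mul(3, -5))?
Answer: Rational(2209, 16) ≈ 138.06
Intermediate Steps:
Z = Rational(-13, 4) (Z = Mul(Rational(1, 4), Add(2, Mul(3, -5))) = Mul(Rational(1, 4), Add(2, -15)) = Mul(Rational(1, 4), -13) = Rational(-13, 4) ≈ -3.2500)
t = 15 (t = Mul(1, 15) = 15)
Pow(Add(t, Z), 2) = Pow(Add(15, Rational(-13, 4)), 2) = Pow(Rational(47, 4), 2) = Rational(2209, 16)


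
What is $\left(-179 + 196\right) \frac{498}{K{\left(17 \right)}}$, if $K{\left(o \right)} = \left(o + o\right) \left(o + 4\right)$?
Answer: $\frac{83}{7} \approx 11.857$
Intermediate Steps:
$K{\left(o \right)} = 2 o \left(4 + o\right)$
$\left(-179 + 196\right) \frac{498}{K{\left(17 \right)}} = \left(-179 + 196\right) \frac{498}{2 \cdot 17 \left(4 + 17\right)} = 17 \frac{498}{2 \cdot 17 \cdot 21} = 17 \cdot \frac{498}{714} = 17 \cdot 498 \cdot \frac{1}{714} = 17 \cdot \frac{83}{119} = \frac{83}{7}$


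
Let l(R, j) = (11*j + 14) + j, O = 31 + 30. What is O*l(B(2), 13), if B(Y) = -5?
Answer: 10370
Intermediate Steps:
O = 61
l(R, j) = 14 + 12*j (l(R, j) = (14 + 11*j) + j = 14 + 12*j)
O*l(B(2), 13) = 61*(14 + 12*13) = 61*(14 + 156) = 61*170 = 10370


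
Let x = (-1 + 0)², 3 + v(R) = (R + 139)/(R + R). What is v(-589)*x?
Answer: -1542/589 ≈ -2.6180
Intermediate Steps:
v(R) = -3 + (139 + R)/(2*R) (v(R) = -3 + (R + 139)/(R + R) = -3 + (139 + R)/((2*R)) = -3 + (139 + R)*(1/(2*R)) = -3 + (139 + R)/(2*R))
x = 1 (x = (-1)² = 1)
v(-589)*x = ((½)*(139 - 5*(-589))/(-589))*1 = ((½)*(-1/589)*(139 + 2945))*1 = ((½)*(-1/589)*3084)*1 = -1542/589*1 = -1542/589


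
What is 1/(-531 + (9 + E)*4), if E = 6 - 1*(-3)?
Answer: -1/459 ≈ -0.0021787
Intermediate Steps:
E = 9 (E = 6 + 3 = 9)
1/(-531 + (9 + E)*4) = 1/(-531 + (9 + 9)*4) = 1/(-531 + 18*4) = 1/(-531 + 72) = 1/(-459) = -1/459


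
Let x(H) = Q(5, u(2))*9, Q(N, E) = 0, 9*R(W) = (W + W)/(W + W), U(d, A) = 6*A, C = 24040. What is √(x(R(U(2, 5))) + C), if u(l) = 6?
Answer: 2*√6010 ≈ 155.05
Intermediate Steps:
R(W) = ⅑ (R(W) = ((W + W)/(W + W))/9 = ((2*W)/((2*W)))/9 = ((2*W)*(1/(2*W)))/9 = (⅑)*1 = ⅑)
x(H) = 0 (x(H) = 0*9 = 0)
√(x(R(U(2, 5))) + C) = √(0 + 24040) = √24040 = 2*√6010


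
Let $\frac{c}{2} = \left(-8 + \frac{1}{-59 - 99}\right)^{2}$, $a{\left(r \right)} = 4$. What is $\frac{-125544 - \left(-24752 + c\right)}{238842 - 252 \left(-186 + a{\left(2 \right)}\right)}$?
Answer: $- \frac{419895323}{1184566764} \approx -0.35447$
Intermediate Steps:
$c = \frac{1600225}{12482}$ ($c = 2 \left(-8 + \frac{1}{-59 - 99}\right)^{2} = 2 \left(-8 + \frac{1}{-158}\right)^{2} = 2 \left(-8 - \frac{1}{158}\right)^{2} = 2 \left(- \frac{1265}{158}\right)^{2} = 2 \cdot \frac{1600225}{24964} = \frac{1600225}{12482} \approx 128.2$)
$\frac{-125544 - \left(-24752 + c\right)}{238842 - 252 \left(-186 + a{\left(2 \right)}\right)} = \frac{-125544 + \left(24752 - \frac{1600225}{12482}\right)}{238842 - 252 \left(-186 + 4\right)} = \frac{-125544 + \left(24752 - \frac{1600225}{12482}\right)}{238842 - -45864} = \frac{-125544 + \frac{307354239}{12482}}{238842 + 45864} = - \frac{1259685969}{12482 \cdot 284706} = \left(- \frac{1259685969}{12482}\right) \frac{1}{284706} = - \frac{419895323}{1184566764}$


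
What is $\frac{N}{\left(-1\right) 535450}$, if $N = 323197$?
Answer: $- \frac{323197}{535450} \approx -0.6036$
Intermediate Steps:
$\frac{N}{\left(-1\right) 535450} = \frac{323197}{\left(-1\right) 535450} = \frac{323197}{-535450} = 323197 \left(- \frac{1}{535450}\right) = - \frac{323197}{535450}$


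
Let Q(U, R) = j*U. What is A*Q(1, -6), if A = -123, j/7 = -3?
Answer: 2583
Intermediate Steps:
j = -21 (j = 7*(-3) = -21)
Q(U, R) = -21*U
A*Q(1, -6) = -(-2583) = -123*(-21) = 2583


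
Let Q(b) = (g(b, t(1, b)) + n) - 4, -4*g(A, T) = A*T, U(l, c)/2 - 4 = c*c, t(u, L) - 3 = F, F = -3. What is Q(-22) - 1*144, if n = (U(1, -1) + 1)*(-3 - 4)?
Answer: -225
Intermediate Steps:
t(u, L) = 0 (t(u, L) = 3 - 3 = 0)
U(l, c) = 8 + 2*c² (U(l, c) = 8 + 2*(c*c) = 8 + 2*c²)
g(A, T) = -A*T/4
n = -77 (n = ((8 + 2*(-1)²) + 1)*(-3 - 4) = ((8 + 2*1) + 1)*(-7) = ((8 + 2) + 1)*(-7) = (10 + 1)*(-7) = 11*(-7) = -77)
Q(b) = -81 (Q(b) = (-¼*b*0 - 77) - 4 = (0 - 77) - 4 = -77 - 4 = -81)
Q(-22) - 1*144 = -81 - 1*144 = -81 - 144 = -225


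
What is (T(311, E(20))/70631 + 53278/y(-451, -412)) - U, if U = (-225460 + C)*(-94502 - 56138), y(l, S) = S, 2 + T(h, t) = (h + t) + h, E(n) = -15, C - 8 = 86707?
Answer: -27645696837614489/1322726 ≈ -2.0901e+10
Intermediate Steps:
C = 86715 (C = 8 + 86707 = 86715)
T(h, t) = -2 + t + 2*h (T(h, t) = -2 + ((h + t) + h) = -2 + (t + 2*h) = -2 + t + 2*h)
U = 20900546800 (U = (-225460 + 86715)*(-94502 - 56138) = -138745*(-150640) = 20900546800)
(T(311, E(20))/70631 + 53278/y(-451, -412)) - U = ((-2 - 15 + 2*311)/70631 + 53278/(-412)) - 1*20900546800 = ((-2 - 15 + 622)*(1/70631) + 53278*(-1/412)) - 20900546800 = (605*(1/70631) - 26639/206) - 20900546800 = (55/6421 - 26639/206) - 20900546800 = -171037689/1322726 - 20900546800 = -27645696837614489/1322726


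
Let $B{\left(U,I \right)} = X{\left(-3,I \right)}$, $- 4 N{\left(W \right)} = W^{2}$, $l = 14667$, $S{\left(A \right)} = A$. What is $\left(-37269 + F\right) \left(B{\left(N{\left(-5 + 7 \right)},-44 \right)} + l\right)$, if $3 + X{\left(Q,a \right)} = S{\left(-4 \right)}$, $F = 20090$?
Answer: $-251844140$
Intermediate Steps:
$X{\left(Q,a \right)} = -7$ ($X{\left(Q,a \right)} = -3 - 4 = -7$)
$N{\left(W \right)} = - \frac{W^{2}}{4}$
$B{\left(U,I \right)} = -7$
$\left(-37269 + F\right) \left(B{\left(N{\left(-5 + 7 \right)},-44 \right)} + l\right) = \left(-37269 + 20090\right) \left(-7 + 14667\right) = \left(-17179\right) 14660 = -251844140$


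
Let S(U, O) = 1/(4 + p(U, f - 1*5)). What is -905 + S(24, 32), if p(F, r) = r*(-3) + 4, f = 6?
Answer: -4524/5 ≈ -904.80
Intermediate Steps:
p(F, r) = 4 - 3*r (p(F, r) = -3*r + 4 = 4 - 3*r)
S(U, O) = 1/5 (S(U, O) = 1/(4 + (4 - 3*(6 - 1*5))) = 1/(4 + (4 - 3*(6 - 5))) = 1/(4 + (4 - 3*1)) = 1/(4 + (4 - 3)) = 1/(4 + 1) = 1/5)
-905 + S(24, 32) = -905 + 1/5 = -4524/5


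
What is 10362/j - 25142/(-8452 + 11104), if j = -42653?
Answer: -146375/15054 ≈ -9.7233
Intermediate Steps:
10362/j - 25142/(-8452 + 11104) = 10362/(-42653) - 25142/(-8452 + 11104) = 10362*(-1/42653) - 25142/2652 = -10362/42653 - 25142*1/2652 = -10362/42653 - 967/102 = -146375/15054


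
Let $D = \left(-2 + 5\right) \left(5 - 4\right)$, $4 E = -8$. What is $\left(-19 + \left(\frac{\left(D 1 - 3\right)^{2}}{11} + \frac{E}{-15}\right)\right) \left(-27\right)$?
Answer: $\frac{2547}{5} \approx 509.4$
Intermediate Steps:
$E = -2$ ($E = \frac{1}{4} \left(-8\right) = -2$)
$D = 3$ ($D = 3 \cdot 1 = 3$)
$\left(-19 + \left(\frac{\left(D 1 - 3\right)^{2}}{11} + \frac{E}{-15}\right)\right) \left(-27\right) = \left(-19 + \left(\frac{\left(3 \cdot 1 - 3\right)^{2}}{11} - \frac{2}{-15}\right)\right) \left(-27\right) = \left(-19 + \left(\left(3 - 3\right)^{2} \cdot \frac{1}{11} - - \frac{2}{15}\right)\right) \left(-27\right) = \left(-19 + \left(0^{2} \cdot \frac{1}{11} + \frac{2}{15}\right)\right) \left(-27\right) = \left(-19 + \left(0 \cdot \frac{1}{11} + \frac{2}{15}\right)\right) \left(-27\right) = \left(-19 + \left(0 + \frac{2}{15}\right)\right) \left(-27\right) = \left(-19 + \frac{2}{15}\right) \left(-27\right) = \left(- \frac{283}{15}\right) \left(-27\right) = \frac{2547}{5}$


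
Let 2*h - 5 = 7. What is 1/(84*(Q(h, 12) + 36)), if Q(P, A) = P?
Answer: 1/3528 ≈ 0.00028345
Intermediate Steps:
h = 6 (h = 5/2 + (½)*7 = 5/2 + 7/2 = 6)
1/(84*(Q(h, 12) + 36)) = 1/(84*(6 + 36)) = 1/(84*42) = 1/3528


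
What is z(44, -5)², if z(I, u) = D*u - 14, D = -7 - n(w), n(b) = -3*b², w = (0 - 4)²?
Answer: 14584761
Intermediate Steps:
w = 16 (w = (-4)² = 16)
D = 761 (D = -7 - (-3)*16² = -7 - (-3)*256 = -7 - 1*(-768) = -7 + 768 = 761)
z(I, u) = -14 + 761*u (z(I, u) = 761*u - 14 = -14 + 761*u)
z(44, -5)² = (-14 + 761*(-5))² = (-14 - 3805)² = (-3819)² = 14584761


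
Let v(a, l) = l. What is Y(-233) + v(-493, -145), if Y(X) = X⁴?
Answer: 2947295376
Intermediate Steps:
Y(-233) + v(-493, -145) = (-233)⁴ - 145 = 2947295521 - 145 = 2947295376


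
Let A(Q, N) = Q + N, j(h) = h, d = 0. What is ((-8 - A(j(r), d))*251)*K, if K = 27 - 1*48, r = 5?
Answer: 68523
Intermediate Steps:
A(Q, N) = N + Q
K = -21 (K = 27 - 48 = -21)
((-8 - A(j(r), d))*251)*K = ((-8 - (0 + 5))*251)*(-21) = ((-8 - 1*5)*251)*(-21) = ((-8 - 5)*251)*(-21) = -13*251*(-21) = -3263*(-21) = 68523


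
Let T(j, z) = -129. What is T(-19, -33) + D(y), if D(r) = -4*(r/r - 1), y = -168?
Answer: -129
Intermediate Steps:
D(r) = 0 (D(r) = -4*(1 - 1) = -4*0 = 0)
T(-19, -33) + D(y) = -129 + 0 = -129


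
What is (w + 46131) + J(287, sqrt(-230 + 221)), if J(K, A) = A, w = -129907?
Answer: -83776 + 3*I ≈ -83776.0 + 3.0*I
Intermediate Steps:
(w + 46131) + J(287, sqrt(-230 + 221)) = (-129907 + 46131) + sqrt(-230 + 221) = -83776 + sqrt(-9) = -83776 + 3*I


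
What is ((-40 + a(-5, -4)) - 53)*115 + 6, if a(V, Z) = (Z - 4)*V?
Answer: -6089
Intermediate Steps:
a(V, Z) = V*(-4 + Z) (a(V, Z) = (-4 + Z)*V = V*(-4 + Z))
((-40 + a(-5, -4)) - 53)*115 + 6 = ((-40 - 5*(-4 - 4)) - 53)*115 + 6 = ((-40 - 5*(-8)) - 53)*115 + 6 = ((-40 + 40) - 53)*115 + 6 = (0 - 53)*115 + 6 = -53*115 + 6 = -6095 + 6 = -6089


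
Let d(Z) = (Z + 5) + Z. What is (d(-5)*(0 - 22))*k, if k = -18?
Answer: -1980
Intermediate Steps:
d(Z) = 5 + 2*Z (d(Z) = (5 + Z) + Z = 5 + 2*Z)
(d(-5)*(0 - 22))*k = ((5 + 2*(-5))*(0 - 22))*(-18) = ((5 - 10)*(-22))*(-18) = -5*(-22)*(-18) = 110*(-18) = -1980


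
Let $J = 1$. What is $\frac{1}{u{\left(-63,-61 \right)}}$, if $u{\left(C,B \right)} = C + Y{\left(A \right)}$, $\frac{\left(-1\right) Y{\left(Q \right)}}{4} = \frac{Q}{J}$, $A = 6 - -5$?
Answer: $- \frac{1}{107} \approx -0.0093458$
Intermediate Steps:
$A = 11$ ($A = 6 + 5 = 11$)
$Y{\left(Q \right)} = - 4 Q$ ($Y{\left(Q \right)} = - 4 \frac{Q}{1} = - 4 Q 1 = - 4 Q$)
$u{\left(C,B \right)} = -44 + C$ ($u{\left(C,B \right)} = C - 44 = -44 + C$)
$\frac{1}{u{\left(-63,-61 \right)}} = \frac{1}{-44 - 63} = \frac{1}{-107} = - \frac{1}{107}$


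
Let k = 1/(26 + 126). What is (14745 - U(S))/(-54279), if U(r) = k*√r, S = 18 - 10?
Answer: -4915/18093 + √2/4125204 ≈ -0.27165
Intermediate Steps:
S = 8
k = 1/152 ≈ 0.0065789
U(r) = √r/152
(14745 - U(S))/(-54279) = (14745 - √8/152)/(-54279) = (14745 - 2*√2/152)*(-1/54279) = (14745 - √2/76)*(-1/54279) = -4915/18093 + √2/4125204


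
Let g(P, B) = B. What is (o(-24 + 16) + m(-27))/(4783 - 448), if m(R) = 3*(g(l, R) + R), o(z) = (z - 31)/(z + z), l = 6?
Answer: -851/23120 ≈ -0.036808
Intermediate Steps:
o(z) = (-31 + z)/(2*z) (o(z) = (-31 + z)/((2*z)) = (-31 + z)*(1/(2*z)) = (-31 + z)/(2*z))
m(R) = 6*R (m(R) = 3*(R + R) = 3*(2*R) = 6*R)
(o(-24 + 16) + m(-27))/(4783 - 448) = ((-31 + (-24 + 16))/(2*(-24 + 16)) + 6*(-27))/(4783 - 448) = ((½)*(-31 - 8)/(-8) - 162)/4335 = ((½)*(-⅛)*(-39) - 162)*(1/4335) = (39/16 - 162)*(1/4335) = -2553/16*1/4335 = -851/23120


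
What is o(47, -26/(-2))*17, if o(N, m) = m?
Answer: 221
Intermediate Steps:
o(47, -26/(-2))*17 = -26/(-2)*17 = -26*(-½)*17 = 13*17 = 221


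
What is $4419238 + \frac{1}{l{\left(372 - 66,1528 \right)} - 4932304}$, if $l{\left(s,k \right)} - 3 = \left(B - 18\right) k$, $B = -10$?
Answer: $\frac{21986084685229}{4975085} \approx 4.4192 \cdot 10^{6}$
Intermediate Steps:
$l{\left(s,k \right)} = 3 - 28 k$ ($l{\left(s,k \right)} = 3 + \left(-10 - 18\right) k = 3 - 28 k$)
$4419238 + \frac{1}{l{\left(372 - 66,1528 \right)} - 4932304} = 4419238 + \frac{1}{\left(3 - 42784\right) - 4932304} = 4419238 + \frac{1}{-42781 - 4932304} = 4419238 + \frac{1}{-4975085} = 4419238 - \frac{1}{4975085} = \frac{21986084685229}{4975085}$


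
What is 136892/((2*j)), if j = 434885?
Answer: 68446/434885 ≈ 0.15739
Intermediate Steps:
136892/((2*j)) = 136892/((2*434885)) = 136892/869770 = 136892*(1/869770) = 68446/434885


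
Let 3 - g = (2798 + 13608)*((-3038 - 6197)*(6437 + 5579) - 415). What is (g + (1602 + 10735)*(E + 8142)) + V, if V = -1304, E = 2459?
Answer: 1820674662286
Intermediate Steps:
g = 1820543879053 (g = 3 - (2798 + 13608)*((-3038 - 6197)*(6437 + 5579) - 415) = 3 - 16406*(-9235*12016 - 415) = 3 - 16406*(-110967760 - 415) = 3 - 16406*(-110968175) = 3 - 1*(-1820543879050) = 3 + 1820543879050 = 1820543879053)
(g + (1602 + 10735)*(E + 8142)) + V = (1820543879053 + (1602 + 10735)*(2459 + 8142)) - 1304 = (1820543879053 + 12337*10601) - 1304 = (1820543879053 + 130784537) - 1304 = 1820674663590 - 1304 = 1820674662286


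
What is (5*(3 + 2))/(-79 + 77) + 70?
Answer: 115/2 ≈ 57.500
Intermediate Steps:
(5*(3 + 2))/(-79 + 77) + 70 = (5*5)/(-2) + 70 = -1/2*25 + 70 = -25/2 + 70 = 115/2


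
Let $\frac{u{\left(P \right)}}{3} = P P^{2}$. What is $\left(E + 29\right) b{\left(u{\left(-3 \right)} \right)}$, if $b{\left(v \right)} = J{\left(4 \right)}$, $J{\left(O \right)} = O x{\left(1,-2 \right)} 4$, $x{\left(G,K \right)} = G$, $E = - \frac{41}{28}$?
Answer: $\frac{3084}{7} \approx 440.57$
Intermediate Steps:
$E = - \frac{41}{28}$ ($E = \left(-41\right) \frac{1}{28} = - \frac{41}{28} \approx -1.4643$)
$u{\left(P \right)} = 3 P^{3}$ ($u{\left(P \right)} = 3 P P^{2} = 3 P^{3}$)
$J{\left(O \right)} = 4 O$ ($J{\left(O \right)} = O 1 \cdot 4 = O 4 = 4 O$)
$b{\left(v \right)} = 16$ ($b{\left(v \right)} = 4 \cdot 4 = 16$)
$\left(E + 29\right) b{\left(u{\left(-3 \right)} \right)} = \left(- \frac{41}{28} + 29\right) 16 = \frac{771}{28} \cdot 16 = \frac{3084}{7}$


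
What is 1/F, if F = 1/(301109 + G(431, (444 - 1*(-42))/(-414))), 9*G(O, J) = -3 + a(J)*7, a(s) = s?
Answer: 20776435/69 ≈ 3.0111e+5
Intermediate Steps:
G(O, J) = -⅓ + 7*J/9 (G(O, J) = (-3 + J*7)/9 = (-3 + 7*J)/9 = -⅓ + 7*J/9)
F = 69/20776435 (F = 1/(301109 + (-⅓ + 7*((444 - 1*(-42))/(-414))/9)) = 1/(301109 + (-⅓ + 7*((444 + 42)*(-1/414))/9)) = 1/(301109 + (-⅓ + 7*(486*(-1/414))/9)) = 1/(301109 + (-⅓ + (7/9)*(-27/23))) = 1/(301109 + (-⅓ - 21/23)) = 1/(301109 - 86/69) = 1/(20776435/69) = 69/20776435 ≈ 3.3211e-6)
1/F = 1/(69/20776435) = 20776435/69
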